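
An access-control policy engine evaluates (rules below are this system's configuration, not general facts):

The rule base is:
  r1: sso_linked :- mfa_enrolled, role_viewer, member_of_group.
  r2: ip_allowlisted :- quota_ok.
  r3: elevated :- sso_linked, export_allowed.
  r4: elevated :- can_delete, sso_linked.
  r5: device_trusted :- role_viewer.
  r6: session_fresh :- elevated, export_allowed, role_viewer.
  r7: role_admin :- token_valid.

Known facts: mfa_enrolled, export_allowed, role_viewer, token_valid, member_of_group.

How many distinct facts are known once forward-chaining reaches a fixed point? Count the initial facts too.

10

Round 1: r1 [sso_linked :- mfa_enrolled, role_viewer, member_of_group.]; r5 [device_trusted :- role_viewer.]; r7 [role_admin :- token_valid.]. Adds sso_linked, device_trusted, role_admin.
Round 2: r3 [elevated :- sso_linked, export_allowed.]. Adds elevated.
Round 3: r6 [session_fresh :- elevated, export_allowed, role_viewer.]. Adds session_fresh.
Closure: {device_trusted, elevated, export_allowed, member_of_group, mfa_enrolled, role_admin, role_viewer, session_fresh, sso_linked, token_valid} — 10 facts.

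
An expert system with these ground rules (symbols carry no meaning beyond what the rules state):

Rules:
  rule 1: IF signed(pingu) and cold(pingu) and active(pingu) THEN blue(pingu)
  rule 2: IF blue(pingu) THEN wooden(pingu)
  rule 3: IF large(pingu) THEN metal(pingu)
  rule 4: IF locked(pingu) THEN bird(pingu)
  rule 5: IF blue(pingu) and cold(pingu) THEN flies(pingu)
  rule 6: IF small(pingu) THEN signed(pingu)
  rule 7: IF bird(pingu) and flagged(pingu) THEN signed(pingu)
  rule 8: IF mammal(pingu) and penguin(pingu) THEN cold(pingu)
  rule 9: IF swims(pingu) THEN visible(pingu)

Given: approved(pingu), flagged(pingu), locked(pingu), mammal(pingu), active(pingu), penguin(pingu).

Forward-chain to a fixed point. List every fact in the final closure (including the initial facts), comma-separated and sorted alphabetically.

active(pingu), approved(pingu), bird(pingu), blue(pingu), cold(pingu), flagged(pingu), flies(pingu), locked(pingu), mammal(pingu), penguin(pingu), signed(pingu), wooden(pingu)

Round 1: rule 4 [IF locked(pingu) THEN bird(pingu)]; rule 8 [IF mammal(pingu) and penguin(pingu) THEN cold(pingu)]. New: bird(pingu), cold(pingu).
Round 2: rule 7 [IF bird(pingu) and flagged(pingu) THEN signed(pingu)]. New: signed(pingu).
Round 3: rule 1 [IF signed(pingu) and cold(pingu) and active(pingu) THEN blue(pingu)]. New: blue(pingu).
Round 4: rule 2 [IF blue(pingu) THEN wooden(pingu)]; rule 5 [IF blue(pingu) and cold(pingu) THEN flies(pingu)]. New: wooden(pingu), flies(pingu).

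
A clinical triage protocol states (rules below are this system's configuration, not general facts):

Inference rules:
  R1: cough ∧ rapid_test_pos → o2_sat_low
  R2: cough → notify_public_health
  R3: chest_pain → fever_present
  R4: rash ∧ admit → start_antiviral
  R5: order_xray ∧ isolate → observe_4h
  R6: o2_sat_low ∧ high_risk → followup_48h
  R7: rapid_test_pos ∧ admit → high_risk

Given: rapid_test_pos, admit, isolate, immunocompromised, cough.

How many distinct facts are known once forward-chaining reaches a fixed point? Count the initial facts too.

Round 1 — R1, R2, R7, derive o2_sat_low, notify_public_health, high_risk.
Round 2 — R6, derive followup_48h.
Closure: {admit, cough, followup_48h, high_risk, immunocompromised, isolate, notify_public_health, o2_sat_low, rapid_test_pos} — 9 facts.

9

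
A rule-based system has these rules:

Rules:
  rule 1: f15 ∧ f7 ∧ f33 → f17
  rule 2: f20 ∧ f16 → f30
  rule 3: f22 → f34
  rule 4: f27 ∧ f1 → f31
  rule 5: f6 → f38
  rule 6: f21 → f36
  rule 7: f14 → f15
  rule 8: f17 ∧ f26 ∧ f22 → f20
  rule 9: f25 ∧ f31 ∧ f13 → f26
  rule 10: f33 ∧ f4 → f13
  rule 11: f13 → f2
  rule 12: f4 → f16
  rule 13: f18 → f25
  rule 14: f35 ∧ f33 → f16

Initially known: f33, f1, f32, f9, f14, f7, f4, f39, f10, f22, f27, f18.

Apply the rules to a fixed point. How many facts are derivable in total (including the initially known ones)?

Round 1: rule 3 [f22 → f34]; rule 4 [f27 ∧ f1 → f31]; rule 7 [f14 → f15]; rule 10 [f33 ∧ f4 → f13]; rule 12 [f4 → f16]; rule 13 [f18 → f25]. New: f34, f31, f15, f13, f16, f25.
Round 2: rule 1 [f15 ∧ f7 ∧ f33 → f17]; rule 9 [f25 ∧ f31 ∧ f13 → f26]; rule 11 [f13 → f2]. New: f17, f26, f2.
Round 3: rule 8 [f17 ∧ f26 ∧ f22 → f20]. New: f20.
Round 4: rule 2 [f20 ∧ f16 → f30]. New: f30.
Closure: {f1, f10, f13, f14, f15, f16, f17, f18, f2, f20, f22, f25, f26, f27, f30, f31, f32, f33, f34, f39, f4, f7, f9} — 23 facts.

23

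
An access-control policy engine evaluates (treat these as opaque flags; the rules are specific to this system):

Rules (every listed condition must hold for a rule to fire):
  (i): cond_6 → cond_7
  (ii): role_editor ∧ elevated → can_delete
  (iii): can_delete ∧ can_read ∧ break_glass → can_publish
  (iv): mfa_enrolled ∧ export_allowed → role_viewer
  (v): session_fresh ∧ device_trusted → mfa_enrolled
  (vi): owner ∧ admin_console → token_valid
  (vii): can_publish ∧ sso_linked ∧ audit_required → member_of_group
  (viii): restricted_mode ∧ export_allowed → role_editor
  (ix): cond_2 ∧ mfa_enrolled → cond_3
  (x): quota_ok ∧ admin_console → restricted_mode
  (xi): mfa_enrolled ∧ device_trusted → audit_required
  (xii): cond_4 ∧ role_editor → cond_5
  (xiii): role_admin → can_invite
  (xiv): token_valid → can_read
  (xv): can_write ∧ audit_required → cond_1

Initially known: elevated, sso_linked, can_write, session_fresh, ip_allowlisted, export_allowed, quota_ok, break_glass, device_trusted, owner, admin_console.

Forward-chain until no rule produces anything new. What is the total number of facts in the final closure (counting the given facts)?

Round 1: (v) [session_fresh ∧ device_trusted → mfa_enrolled]; (vi) [owner ∧ admin_console → token_valid]; (x) [quota_ok ∧ admin_console → restricted_mode]. New: mfa_enrolled, token_valid, restricted_mode.
Round 2: (iv) [mfa_enrolled ∧ export_allowed → role_viewer]; (viii) [restricted_mode ∧ export_allowed → role_editor]; (xi) [mfa_enrolled ∧ device_trusted → audit_required]; (xiv) [token_valid → can_read]. New: role_viewer, role_editor, audit_required, can_read.
Round 3: (ii) [role_editor ∧ elevated → can_delete]; (xv) [can_write ∧ audit_required → cond_1]. New: can_delete, cond_1.
Round 4: (iii) [can_delete ∧ can_read ∧ break_glass → can_publish]. New: can_publish.
Round 5: (vii) [can_publish ∧ sso_linked ∧ audit_required → member_of_group]. New: member_of_group.
Closure: {admin_console, audit_required, break_glass, can_delete, can_publish, can_read, can_write, cond_1, device_trusted, elevated, export_allowed, ip_allowlisted, member_of_group, mfa_enrolled, owner, quota_ok, restricted_mode, role_editor, role_viewer, session_fresh, sso_linked, token_valid} — 22 facts.

22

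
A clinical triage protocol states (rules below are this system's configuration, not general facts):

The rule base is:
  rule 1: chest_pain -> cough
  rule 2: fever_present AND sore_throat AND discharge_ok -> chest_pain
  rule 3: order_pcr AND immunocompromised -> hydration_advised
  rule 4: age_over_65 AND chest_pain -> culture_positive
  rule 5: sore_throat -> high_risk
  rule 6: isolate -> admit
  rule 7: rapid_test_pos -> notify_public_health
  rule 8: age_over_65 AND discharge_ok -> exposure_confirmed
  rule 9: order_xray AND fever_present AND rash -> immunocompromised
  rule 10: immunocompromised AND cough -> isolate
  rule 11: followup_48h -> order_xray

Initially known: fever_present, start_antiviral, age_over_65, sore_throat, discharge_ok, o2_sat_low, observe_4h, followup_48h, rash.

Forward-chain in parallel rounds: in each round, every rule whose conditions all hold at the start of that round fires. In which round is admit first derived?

Round 1: rule 2 [fever_present AND sore_throat AND discharge_ok -> chest_pain]; rule 5 [sore_throat -> high_risk]; rule 8 [age_over_65 AND discharge_ok -> exposure_confirmed]; rule 11 [followup_48h -> order_xray]. Adds chest_pain, high_risk, exposure_confirmed, order_xray.
Round 2: rule 1 [chest_pain -> cough]; rule 4 [age_over_65 AND chest_pain -> culture_positive]; rule 9 [order_xray AND fever_present AND rash -> immunocompromised]. Adds cough, culture_positive, immunocompromised.
Round 3: rule 10 [immunocompromised AND cough -> isolate]. Adds isolate.
Round 4: rule 6 [isolate -> admit]. Adds admit.
admit first appears in round 4.

4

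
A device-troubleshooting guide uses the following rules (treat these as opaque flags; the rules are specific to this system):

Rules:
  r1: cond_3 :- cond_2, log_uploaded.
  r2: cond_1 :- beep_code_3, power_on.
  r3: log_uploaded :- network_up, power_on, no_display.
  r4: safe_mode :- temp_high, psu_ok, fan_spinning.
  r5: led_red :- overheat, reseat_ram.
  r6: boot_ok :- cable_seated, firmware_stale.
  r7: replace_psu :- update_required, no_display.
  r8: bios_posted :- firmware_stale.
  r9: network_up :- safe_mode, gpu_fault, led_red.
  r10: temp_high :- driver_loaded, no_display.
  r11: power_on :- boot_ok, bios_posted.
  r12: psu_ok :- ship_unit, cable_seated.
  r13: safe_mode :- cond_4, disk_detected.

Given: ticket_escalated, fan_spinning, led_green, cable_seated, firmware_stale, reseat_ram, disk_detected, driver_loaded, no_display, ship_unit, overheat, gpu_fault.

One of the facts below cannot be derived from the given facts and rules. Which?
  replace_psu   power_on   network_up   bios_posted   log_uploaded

Round 1 — r5, r6, r8, r10, r12, derive led_red, boot_ok, bios_posted, temp_high, psu_ok.
Round 2 — r4, r11, derive safe_mode, power_on.
Round 3 — r9, derive network_up.
Round 4 — r3, derive log_uploaded.
Derived: log_uploaded (round 4), network_up (round 3), power_on (round 2), bios_posted (round 1). replace_psu never appears in any round.

replace_psu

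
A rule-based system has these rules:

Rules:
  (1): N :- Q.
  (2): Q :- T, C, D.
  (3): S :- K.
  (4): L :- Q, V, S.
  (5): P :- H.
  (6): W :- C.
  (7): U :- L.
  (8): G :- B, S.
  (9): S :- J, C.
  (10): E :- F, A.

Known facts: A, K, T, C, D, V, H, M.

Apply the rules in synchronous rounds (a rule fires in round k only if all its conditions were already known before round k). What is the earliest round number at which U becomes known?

3

Round 1: (2) [Q :- T, C, D.]; (3) [S :- K.]; (5) [P :- H.]; (6) [W :- C.]. Adds Q, S, P, W.
Round 2: (1) [N :- Q.]; (4) [L :- Q, V, S.]. Adds N, L.
Round 3: (7) [U :- L.]. Adds U.
U first appears in round 3.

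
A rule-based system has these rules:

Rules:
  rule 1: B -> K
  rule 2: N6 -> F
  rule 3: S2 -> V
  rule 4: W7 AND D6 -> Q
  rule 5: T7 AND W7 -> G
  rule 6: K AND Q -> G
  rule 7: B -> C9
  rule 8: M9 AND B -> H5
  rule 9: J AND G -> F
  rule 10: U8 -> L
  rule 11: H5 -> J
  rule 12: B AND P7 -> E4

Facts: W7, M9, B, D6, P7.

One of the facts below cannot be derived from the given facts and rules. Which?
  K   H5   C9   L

Round 1 fires rule 1, rule 4, rule 7, rule 8, rule 12, giving K, Q, C9, H5, E4.
Round 2 fires rule 6, rule 11, giving G, J.
Round 3 fires rule 9, giving F.
Derived: K (round 1), C9 (round 1), H5 (round 1). L never appears in any round.

L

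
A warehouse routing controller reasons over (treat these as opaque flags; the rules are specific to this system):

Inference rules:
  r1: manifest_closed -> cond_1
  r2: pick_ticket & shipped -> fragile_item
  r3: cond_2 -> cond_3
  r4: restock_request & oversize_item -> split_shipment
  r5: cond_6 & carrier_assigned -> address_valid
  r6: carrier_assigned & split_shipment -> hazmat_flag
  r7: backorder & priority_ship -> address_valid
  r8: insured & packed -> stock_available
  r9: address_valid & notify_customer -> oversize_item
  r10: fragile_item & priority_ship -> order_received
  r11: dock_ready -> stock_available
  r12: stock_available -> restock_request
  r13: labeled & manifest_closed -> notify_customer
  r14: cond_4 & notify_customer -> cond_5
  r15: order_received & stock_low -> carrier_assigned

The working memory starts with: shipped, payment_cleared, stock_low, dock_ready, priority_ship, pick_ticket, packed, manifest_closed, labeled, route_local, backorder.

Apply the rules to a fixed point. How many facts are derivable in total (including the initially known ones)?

Round 1: r1 [manifest_closed -> cond_1]; r2 [pick_ticket & shipped -> fragile_item]; r7 [backorder & priority_ship -> address_valid]; r11 [dock_ready -> stock_available]; r13 [labeled & manifest_closed -> notify_customer]. Adds cond_1, fragile_item, address_valid, stock_available, notify_customer.
Round 2: r9 [address_valid & notify_customer -> oversize_item]; r10 [fragile_item & priority_ship -> order_received]; r12 [stock_available -> restock_request]. Adds oversize_item, order_received, restock_request.
Round 3: r4 [restock_request & oversize_item -> split_shipment]; r15 [order_received & stock_low -> carrier_assigned]. Adds split_shipment, carrier_assigned.
Round 4: r6 [carrier_assigned & split_shipment -> hazmat_flag]. Adds hazmat_flag.
Closure: {address_valid, backorder, carrier_assigned, cond_1, dock_ready, fragile_item, hazmat_flag, labeled, manifest_closed, notify_customer, order_received, oversize_item, packed, payment_cleared, pick_ticket, priority_ship, restock_request, route_local, shipped, split_shipment, stock_available, stock_low} — 22 facts.

22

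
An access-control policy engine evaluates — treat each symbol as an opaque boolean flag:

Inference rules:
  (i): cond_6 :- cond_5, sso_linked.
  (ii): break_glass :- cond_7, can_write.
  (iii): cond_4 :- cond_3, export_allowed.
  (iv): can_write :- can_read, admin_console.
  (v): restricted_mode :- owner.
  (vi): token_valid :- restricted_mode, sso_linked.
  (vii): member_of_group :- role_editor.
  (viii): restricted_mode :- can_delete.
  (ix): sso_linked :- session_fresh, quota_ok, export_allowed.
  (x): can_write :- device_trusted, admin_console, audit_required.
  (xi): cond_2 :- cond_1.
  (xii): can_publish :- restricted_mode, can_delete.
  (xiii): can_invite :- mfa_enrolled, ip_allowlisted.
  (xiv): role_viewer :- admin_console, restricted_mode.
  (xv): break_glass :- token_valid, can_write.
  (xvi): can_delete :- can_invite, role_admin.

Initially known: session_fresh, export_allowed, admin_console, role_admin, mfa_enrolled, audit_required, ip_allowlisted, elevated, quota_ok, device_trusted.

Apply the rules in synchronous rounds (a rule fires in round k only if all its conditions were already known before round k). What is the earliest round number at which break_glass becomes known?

Round 1 fires (ix), (x), (xiii), giving sso_linked, can_write, can_invite.
Round 2 fires (xvi), giving can_delete.
Round 3 fires (viii), giving restricted_mode.
Round 4 fires (vi), (xii), (xiv), giving token_valid, can_publish, role_viewer.
Round 5 fires (xv), giving break_glass.
break_glass first appears in round 5.

5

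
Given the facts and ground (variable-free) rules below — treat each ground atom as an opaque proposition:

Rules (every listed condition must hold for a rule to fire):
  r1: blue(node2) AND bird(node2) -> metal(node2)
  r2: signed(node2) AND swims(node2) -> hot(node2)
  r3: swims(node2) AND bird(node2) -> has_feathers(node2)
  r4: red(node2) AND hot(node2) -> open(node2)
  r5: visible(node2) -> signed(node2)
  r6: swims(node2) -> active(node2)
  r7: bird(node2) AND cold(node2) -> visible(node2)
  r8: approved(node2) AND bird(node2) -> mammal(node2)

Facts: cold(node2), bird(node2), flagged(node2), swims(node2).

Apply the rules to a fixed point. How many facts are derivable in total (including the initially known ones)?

[1] r3 [swims(node2) AND bird(node2) -> has_feathers(node2)]; r6 [swims(node2) -> active(node2)]; r7 [bird(node2) AND cold(node2) -> visible(node2)]. ⇒ new: has_feathers(node2), active(node2), visible(node2).
[2] r5 [visible(node2) -> signed(node2)]. ⇒ new: signed(node2).
[3] r2 [signed(node2) AND swims(node2) -> hot(node2)]. ⇒ new: hot(node2).
Closure: {active(node2), bird(node2), cold(node2), flagged(node2), has_feathers(node2), hot(node2), signed(node2), swims(node2), visible(node2)} — 9 facts.

9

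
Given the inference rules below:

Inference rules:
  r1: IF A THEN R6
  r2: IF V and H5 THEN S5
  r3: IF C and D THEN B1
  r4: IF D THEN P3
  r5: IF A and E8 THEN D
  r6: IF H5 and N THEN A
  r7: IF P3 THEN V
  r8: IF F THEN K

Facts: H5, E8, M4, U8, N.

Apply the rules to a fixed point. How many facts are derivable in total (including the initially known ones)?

11

Round 1: r6 [IF H5 and N THEN A]. Adds A.
Round 2: r1 [IF A THEN R6]; r5 [IF A and E8 THEN D]. Adds R6, D.
Round 3: r4 [IF D THEN P3]. Adds P3.
Round 4: r7 [IF P3 THEN V]. Adds V.
Round 5: r2 [IF V and H5 THEN S5]. Adds S5.
Closure: {A, D, E8, H5, M4, N, P3, R6, S5, U8, V} — 11 facts.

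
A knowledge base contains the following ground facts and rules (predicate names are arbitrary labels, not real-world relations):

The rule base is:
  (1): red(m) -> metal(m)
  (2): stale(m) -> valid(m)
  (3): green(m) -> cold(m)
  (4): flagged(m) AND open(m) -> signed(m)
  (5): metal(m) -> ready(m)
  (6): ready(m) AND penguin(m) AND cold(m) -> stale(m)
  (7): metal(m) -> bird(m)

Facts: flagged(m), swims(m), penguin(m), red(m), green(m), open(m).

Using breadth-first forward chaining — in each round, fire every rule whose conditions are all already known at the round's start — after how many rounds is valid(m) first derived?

[1] (1) [red(m) -> metal(m)]; (3) [green(m) -> cold(m)]; (4) [flagged(m) AND open(m) -> signed(m)]. ⇒ new: metal(m), cold(m), signed(m).
[2] (5) [metal(m) -> ready(m)]; (7) [metal(m) -> bird(m)]. ⇒ new: ready(m), bird(m).
[3] (6) [ready(m) AND penguin(m) AND cold(m) -> stale(m)]. ⇒ new: stale(m).
[4] (2) [stale(m) -> valid(m)]. ⇒ new: valid(m).
valid(m) first appears in round 4.

4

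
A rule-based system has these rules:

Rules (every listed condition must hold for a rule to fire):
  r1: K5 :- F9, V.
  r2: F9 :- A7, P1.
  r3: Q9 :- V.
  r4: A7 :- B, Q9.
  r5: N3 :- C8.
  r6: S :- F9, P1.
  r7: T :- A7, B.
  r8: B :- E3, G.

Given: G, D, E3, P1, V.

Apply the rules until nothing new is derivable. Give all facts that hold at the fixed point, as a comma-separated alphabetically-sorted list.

A7, B, D, E3, F9, G, K5, P1, Q9, S, T, V

Round 1: r3 [Q9 :- V.]; r8 [B :- E3, G.]. New: Q9, B.
Round 2: r4 [A7 :- B, Q9.]. New: A7.
Round 3: r2 [F9 :- A7, P1.]; r7 [T :- A7, B.]. New: F9, T.
Round 4: r1 [K5 :- F9, V.]; r6 [S :- F9, P1.]. New: K5, S.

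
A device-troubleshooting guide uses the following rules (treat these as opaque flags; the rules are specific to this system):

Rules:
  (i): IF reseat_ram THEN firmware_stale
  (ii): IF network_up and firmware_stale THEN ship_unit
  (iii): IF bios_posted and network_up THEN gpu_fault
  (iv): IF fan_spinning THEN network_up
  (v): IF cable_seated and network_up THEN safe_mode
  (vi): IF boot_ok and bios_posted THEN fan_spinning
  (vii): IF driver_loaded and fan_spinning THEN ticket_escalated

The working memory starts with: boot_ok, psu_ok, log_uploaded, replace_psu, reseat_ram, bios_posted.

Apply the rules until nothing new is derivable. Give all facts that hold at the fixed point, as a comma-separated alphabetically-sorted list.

Round 1: (i) [IF reseat_ram THEN firmware_stale]; (vi) [IF boot_ok and bios_posted THEN fan_spinning]. Adds firmware_stale, fan_spinning.
Round 2: (iv) [IF fan_spinning THEN network_up]. Adds network_up.
Round 3: (ii) [IF network_up and firmware_stale THEN ship_unit]; (iii) [IF bios_posted and network_up THEN gpu_fault]. Adds ship_unit, gpu_fault.

bios_posted, boot_ok, fan_spinning, firmware_stale, gpu_fault, log_uploaded, network_up, psu_ok, replace_psu, reseat_ram, ship_unit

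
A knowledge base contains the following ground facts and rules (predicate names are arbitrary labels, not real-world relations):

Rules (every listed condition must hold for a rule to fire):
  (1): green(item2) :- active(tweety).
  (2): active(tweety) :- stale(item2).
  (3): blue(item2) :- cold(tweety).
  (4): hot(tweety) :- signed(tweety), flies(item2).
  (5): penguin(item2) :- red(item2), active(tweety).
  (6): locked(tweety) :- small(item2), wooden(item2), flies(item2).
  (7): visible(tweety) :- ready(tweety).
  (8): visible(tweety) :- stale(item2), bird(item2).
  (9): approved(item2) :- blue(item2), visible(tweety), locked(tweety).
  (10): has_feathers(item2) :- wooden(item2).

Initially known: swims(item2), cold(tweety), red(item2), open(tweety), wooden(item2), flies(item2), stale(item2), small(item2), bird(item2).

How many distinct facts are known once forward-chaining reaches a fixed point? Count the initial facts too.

Round 1: (2) [active(tweety) :- stale(item2).]; (3) [blue(item2) :- cold(tweety).]; (6) [locked(tweety) :- small(item2), wooden(item2), flies(item2).]; (8) [visible(tweety) :- stale(item2), bird(item2).]; (10) [has_feathers(item2) :- wooden(item2).]. Adds active(tweety), blue(item2), locked(tweety), visible(tweety), has_feathers(item2).
Round 2: (1) [green(item2) :- active(tweety).]; (5) [penguin(item2) :- red(item2), active(tweety).]; (9) [approved(item2) :- blue(item2), visible(tweety), locked(tweety).]. Adds green(item2), penguin(item2), approved(item2).
Closure: {active(tweety), approved(item2), bird(item2), blue(item2), cold(tweety), flies(item2), green(item2), has_feathers(item2), locked(tweety), open(tweety), penguin(item2), red(item2), small(item2), stale(item2), swims(item2), visible(tweety), wooden(item2)} — 17 facts.

17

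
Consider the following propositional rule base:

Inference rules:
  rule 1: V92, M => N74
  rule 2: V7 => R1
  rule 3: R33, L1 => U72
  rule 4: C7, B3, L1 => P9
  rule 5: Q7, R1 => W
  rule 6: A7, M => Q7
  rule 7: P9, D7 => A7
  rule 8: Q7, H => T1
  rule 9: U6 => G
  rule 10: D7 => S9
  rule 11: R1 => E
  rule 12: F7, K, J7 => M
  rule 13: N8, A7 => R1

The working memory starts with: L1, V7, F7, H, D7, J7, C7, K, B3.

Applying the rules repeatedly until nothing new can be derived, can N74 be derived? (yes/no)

Round 1: rule 2 [V7 => R1]; rule 4 [C7, B3, L1 => P9]; rule 10 [D7 => S9]; rule 12 [F7, K, J7 => M]. Adds R1, P9, S9, M.
Round 2: rule 7 [P9, D7 => A7]; rule 11 [R1 => E]. Adds A7, E.
Round 3: rule 6 [A7, M => Q7]. Adds Q7.
Round 4: rule 5 [Q7, R1 => W]; rule 8 [Q7, H => T1]. Adds W, T1.
Fixed point reached. N74 is concluded only by rule 1; rule 1 needs V92 (never derived).

no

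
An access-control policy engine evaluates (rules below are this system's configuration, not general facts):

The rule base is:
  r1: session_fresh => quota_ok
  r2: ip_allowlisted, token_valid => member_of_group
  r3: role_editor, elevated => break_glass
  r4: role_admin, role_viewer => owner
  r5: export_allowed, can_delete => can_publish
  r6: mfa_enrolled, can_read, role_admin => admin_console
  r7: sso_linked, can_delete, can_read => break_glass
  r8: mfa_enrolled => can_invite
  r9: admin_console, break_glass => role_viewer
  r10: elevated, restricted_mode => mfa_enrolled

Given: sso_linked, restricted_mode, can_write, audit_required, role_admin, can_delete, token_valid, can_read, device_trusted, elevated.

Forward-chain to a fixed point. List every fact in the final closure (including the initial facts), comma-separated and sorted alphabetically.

Round 1 fires r7, r10, giving break_glass, mfa_enrolled.
Round 2 fires r6, r8, giving admin_console, can_invite.
Round 3 fires r9, giving role_viewer.
Round 4 fires r4, giving owner.

admin_console, audit_required, break_glass, can_delete, can_invite, can_read, can_write, device_trusted, elevated, mfa_enrolled, owner, restricted_mode, role_admin, role_viewer, sso_linked, token_valid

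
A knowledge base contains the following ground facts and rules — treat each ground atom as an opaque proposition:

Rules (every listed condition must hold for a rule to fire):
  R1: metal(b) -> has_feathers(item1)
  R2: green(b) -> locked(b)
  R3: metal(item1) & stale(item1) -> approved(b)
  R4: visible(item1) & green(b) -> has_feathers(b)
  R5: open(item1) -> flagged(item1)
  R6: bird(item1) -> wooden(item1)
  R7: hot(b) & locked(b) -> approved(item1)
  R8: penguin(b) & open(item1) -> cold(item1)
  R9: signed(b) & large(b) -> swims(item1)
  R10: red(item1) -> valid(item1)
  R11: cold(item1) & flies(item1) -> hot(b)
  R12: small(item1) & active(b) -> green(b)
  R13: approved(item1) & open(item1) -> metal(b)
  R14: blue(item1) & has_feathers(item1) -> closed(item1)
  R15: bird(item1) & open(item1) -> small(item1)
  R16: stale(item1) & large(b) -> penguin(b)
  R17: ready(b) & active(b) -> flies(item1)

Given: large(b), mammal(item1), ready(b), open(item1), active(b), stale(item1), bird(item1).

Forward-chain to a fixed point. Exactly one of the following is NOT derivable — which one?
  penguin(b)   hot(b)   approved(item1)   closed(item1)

[1] R5 [open(item1) -> flagged(item1)]; R6 [bird(item1) -> wooden(item1)]; R15 [bird(item1) & open(item1) -> small(item1)]; R16 [stale(item1) & large(b) -> penguin(b)]; R17 [ready(b) & active(b) -> flies(item1)]. ⇒ new: flagged(item1), wooden(item1), small(item1), penguin(b), flies(item1).
[2] R8 [penguin(b) & open(item1) -> cold(item1)]; R12 [small(item1) & active(b) -> green(b)]. ⇒ new: cold(item1), green(b).
[3] R2 [green(b) -> locked(b)]; R11 [cold(item1) & flies(item1) -> hot(b)]. ⇒ new: locked(b), hot(b).
[4] R7 [hot(b) & locked(b) -> approved(item1)]. ⇒ new: approved(item1).
[5] R13 [approved(item1) & open(item1) -> metal(b)]. ⇒ new: metal(b).
[6] R1 [metal(b) -> has_feathers(item1)]. ⇒ new: has_feathers(item1).
Derived: hot(b) (round 3), penguin(b) (round 1), approved(item1) (round 4). closed(item1) never appears in any round.

closed(item1)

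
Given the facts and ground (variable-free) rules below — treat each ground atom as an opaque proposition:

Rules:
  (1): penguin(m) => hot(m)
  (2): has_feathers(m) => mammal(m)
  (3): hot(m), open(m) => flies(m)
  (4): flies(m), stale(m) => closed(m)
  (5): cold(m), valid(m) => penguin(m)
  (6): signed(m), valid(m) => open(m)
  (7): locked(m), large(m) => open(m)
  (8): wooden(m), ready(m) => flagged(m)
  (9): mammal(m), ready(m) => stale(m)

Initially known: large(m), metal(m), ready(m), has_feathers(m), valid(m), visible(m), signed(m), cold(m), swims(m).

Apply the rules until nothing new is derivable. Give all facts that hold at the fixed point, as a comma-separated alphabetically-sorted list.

closed(m), cold(m), flies(m), has_feathers(m), hot(m), large(m), mammal(m), metal(m), open(m), penguin(m), ready(m), signed(m), stale(m), swims(m), valid(m), visible(m)

[1] (2) [has_feathers(m) => mammal(m)]; (5) [cold(m), valid(m) => penguin(m)]; (6) [signed(m), valid(m) => open(m)]. ⇒ new: mammal(m), penguin(m), open(m).
[2] (1) [penguin(m) => hot(m)]; (9) [mammal(m), ready(m) => stale(m)]. ⇒ new: hot(m), stale(m).
[3] (3) [hot(m), open(m) => flies(m)]. ⇒ new: flies(m).
[4] (4) [flies(m), stale(m) => closed(m)]. ⇒ new: closed(m).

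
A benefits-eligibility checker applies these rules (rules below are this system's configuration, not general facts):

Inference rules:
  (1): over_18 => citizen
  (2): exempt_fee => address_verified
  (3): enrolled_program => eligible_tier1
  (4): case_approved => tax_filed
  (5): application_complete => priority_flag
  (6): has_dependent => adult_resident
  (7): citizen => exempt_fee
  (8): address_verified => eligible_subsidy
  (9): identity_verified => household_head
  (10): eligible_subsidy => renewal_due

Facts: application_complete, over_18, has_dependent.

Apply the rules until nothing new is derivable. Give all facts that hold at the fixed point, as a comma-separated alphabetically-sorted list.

Round 1 — (1), (5), (6), derive citizen, priority_flag, adult_resident.
Round 2 — (7), derive exempt_fee.
Round 3 — (2), derive address_verified.
Round 4 — (8), derive eligible_subsidy.
Round 5 — (10), derive renewal_due.

address_verified, adult_resident, application_complete, citizen, eligible_subsidy, exempt_fee, has_dependent, over_18, priority_flag, renewal_due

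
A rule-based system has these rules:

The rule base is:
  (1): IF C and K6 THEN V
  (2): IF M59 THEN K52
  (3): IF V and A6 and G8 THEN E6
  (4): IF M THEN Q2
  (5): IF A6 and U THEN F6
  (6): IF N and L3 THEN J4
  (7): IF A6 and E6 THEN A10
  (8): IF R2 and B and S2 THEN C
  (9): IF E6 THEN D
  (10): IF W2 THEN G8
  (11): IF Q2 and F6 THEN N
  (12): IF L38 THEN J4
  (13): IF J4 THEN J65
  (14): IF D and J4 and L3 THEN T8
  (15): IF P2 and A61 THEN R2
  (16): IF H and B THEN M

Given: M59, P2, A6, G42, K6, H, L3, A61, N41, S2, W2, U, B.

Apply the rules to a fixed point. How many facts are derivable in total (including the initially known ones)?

28

[1] (2) [IF M59 THEN K52]; (5) [IF A6 and U THEN F6]; (10) [IF W2 THEN G8]; (15) [IF P2 and A61 THEN R2]; (16) [IF H and B THEN M]. ⇒ new: K52, F6, G8, R2, M.
[2] (4) [IF M THEN Q2]; (8) [IF R2 and B and S2 THEN C]. ⇒ new: Q2, C.
[3] (1) [IF C and K6 THEN V]; (11) [IF Q2 and F6 THEN N]. ⇒ new: V, N.
[4] (3) [IF V and A6 and G8 THEN E6]; (6) [IF N and L3 THEN J4]. ⇒ new: E6, J4.
[5] (7) [IF A6 and E6 THEN A10]; (9) [IF E6 THEN D]; (13) [IF J4 THEN J65]. ⇒ new: A10, D, J65.
[6] (14) [IF D and J4 and L3 THEN T8]. ⇒ new: T8.
Closure: {A10, A6, A61, B, C, D, E6, F6, G42, G8, H, J4, J65, K52, K6, L3, M, M59, N, N41, P2, Q2, R2, S2, T8, U, V, W2} — 28 facts.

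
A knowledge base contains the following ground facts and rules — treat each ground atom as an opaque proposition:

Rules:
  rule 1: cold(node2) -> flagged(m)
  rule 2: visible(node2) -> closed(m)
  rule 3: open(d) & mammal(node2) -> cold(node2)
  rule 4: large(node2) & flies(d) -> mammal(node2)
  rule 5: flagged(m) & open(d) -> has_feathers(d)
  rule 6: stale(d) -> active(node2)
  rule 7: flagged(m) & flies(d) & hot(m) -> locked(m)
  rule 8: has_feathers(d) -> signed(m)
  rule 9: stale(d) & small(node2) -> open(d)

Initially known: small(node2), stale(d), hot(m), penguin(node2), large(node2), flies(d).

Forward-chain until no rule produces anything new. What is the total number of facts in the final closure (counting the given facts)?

14

Round 1 fires rule 4, rule 6, rule 9, giving mammal(node2), active(node2), open(d).
Round 2 fires rule 3, giving cold(node2).
Round 3 fires rule 1, giving flagged(m).
Round 4 fires rule 5, rule 7, giving has_feathers(d), locked(m).
Round 5 fires rule 8, giving signed(m).
Closure: {active(node2), cold(node2), flagged(m), flies(d), has_feathers(d), hot(m), large(node2), locked(m), mammal(node2), open(d), penguin(node2), signed(m), small(node2), stale(d)} — 14 facts.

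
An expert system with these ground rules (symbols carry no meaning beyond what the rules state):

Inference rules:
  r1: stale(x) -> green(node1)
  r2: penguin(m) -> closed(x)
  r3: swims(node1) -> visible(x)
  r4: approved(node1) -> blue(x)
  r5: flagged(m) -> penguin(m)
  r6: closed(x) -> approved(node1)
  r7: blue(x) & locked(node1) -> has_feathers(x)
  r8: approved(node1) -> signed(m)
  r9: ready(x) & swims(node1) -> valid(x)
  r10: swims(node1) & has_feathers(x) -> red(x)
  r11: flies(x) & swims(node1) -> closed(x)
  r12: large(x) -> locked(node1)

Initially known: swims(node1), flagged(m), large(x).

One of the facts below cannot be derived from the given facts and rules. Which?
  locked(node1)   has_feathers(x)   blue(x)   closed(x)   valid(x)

Round 1 fires r3, r5, r12, giving visible(x), penguin(m), locked(node1).
Round 2 fires r2, giving closed(x).
Round 3 fires r6, giving approved(node1).
Round 4 fires r4, r8, giving blue(x), signed(m).
Round 5 fires r7, giving has_feathers(x).
Round 6 fires r10, giving red(x).
Derived: closed(x) (round 2), locked(node1) (round 1), has_feathers(x) (round 5), blue(x) (round 4). valid(x) never appears in any round.

valid(x)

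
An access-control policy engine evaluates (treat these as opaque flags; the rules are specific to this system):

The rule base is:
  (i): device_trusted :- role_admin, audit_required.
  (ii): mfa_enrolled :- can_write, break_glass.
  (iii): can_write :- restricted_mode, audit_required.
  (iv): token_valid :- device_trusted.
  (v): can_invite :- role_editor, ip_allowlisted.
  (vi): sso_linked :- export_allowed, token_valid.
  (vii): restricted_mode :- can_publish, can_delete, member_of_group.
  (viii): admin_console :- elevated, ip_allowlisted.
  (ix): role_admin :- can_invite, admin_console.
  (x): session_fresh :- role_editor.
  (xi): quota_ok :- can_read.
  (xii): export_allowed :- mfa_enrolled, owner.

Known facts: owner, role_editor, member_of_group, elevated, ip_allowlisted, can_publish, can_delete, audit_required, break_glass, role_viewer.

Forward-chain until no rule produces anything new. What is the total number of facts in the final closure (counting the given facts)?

21

[1] (v) [can_invite :- role_editor, ip_allowlisted.]; (vii) [restricted_mode :- can_publish, can_delete, member_of_group.]; (viii) [admin_console :- elevated, ip_allowlisted.]; (x) [session_fresh :- role_editor.]. ⇒ new: can_invite, restricted_mode, admin_console, session_fresh.
[2] (iii) [can_write :- restricted_mode, audit_required.]; (ix) [role_admin :- can_invite, admin_console.]. ⇒ new: can_write, role_admin.
[3] (i) [device_trusted :- role_admin, audit_required.]; (ii) [mfa_enrolled :- can_write, break_glass.]. ⇒ new: device_trusted, mfa_enrolled.
[4] (iv) [token_valid :- device_trusted.]; (xii) [export_allowed :- mfa_enrolled, owner.]. ⇒ new: token_valid, export_allowed.
[5] (vi) [sso_linked :- export_allowed, token_valid.]. ⇒ new: sso_linked.
Closure: {admin_console, audit_required, break_glass, can_delete, can_invite, can_publish, can_write, device_trusted, elevated, export_allowed, ip_allowlisted, member_of_group, mfa_enrolled, owner, restricted_mode, role_admin, role_editor, role_viewer, session_fresh, sso_linked, token_valid} — 21 facts.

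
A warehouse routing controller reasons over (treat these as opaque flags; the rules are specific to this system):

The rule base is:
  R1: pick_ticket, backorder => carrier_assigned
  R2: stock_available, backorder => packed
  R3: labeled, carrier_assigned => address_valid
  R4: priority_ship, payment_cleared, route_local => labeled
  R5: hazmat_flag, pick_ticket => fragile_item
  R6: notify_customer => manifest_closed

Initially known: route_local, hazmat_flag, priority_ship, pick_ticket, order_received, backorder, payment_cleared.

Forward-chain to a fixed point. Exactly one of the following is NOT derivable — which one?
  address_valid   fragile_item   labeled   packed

packed

Round 1 — R1, R4, R5, derive carrier_assigned, labeled, fragile_item.
Round 2 — R3, derive address_valid.
Derived: fragile_item (round 1), address_valid (round 2), labeled (round 1). packed never appears in any round.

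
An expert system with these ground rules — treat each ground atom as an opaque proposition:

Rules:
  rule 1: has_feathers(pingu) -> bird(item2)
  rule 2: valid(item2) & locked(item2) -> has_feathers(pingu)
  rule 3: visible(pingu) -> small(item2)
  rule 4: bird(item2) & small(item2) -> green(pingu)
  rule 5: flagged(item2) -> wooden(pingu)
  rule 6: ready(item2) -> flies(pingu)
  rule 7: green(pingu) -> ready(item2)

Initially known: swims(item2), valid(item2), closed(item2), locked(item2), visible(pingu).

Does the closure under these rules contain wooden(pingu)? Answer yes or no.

Round 1 — rule 2, rule 3, derive has_feathers(pingu), small(item2).
Round 2 — rule 1, derive bird(item2).
Round 3 — rule 4, derive green(pingu).
Round 4 — rule 7, derive ready(item2).
Round 5 — rule 6, derive flies(pingu).
Fixed point reached. wooden(pingu) is concluded only by rule 5; rule 5 needs flagged(item2) (never derived).

no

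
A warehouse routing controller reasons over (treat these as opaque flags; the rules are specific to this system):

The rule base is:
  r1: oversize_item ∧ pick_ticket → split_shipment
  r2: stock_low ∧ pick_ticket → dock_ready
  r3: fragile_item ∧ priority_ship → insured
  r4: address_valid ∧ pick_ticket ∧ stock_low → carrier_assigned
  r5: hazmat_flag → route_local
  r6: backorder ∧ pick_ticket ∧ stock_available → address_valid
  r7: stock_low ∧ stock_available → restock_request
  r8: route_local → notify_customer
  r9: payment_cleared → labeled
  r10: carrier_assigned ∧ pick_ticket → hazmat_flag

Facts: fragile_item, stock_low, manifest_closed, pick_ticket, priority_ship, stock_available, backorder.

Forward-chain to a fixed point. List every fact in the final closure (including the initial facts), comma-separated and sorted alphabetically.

address_valid, backorder, carrier_assigned, dock_ready, fragile_item, hazmat_flag, insured, manifest_closed, notify_customer, pick_ticket, priority_ship, restock_request, route_local, stock_available, stock_low

Round 1 fires r2, r3, r6, r7, giving dock_ready, insured, address_valid, restock_request.
Round 2 fires r4, giving carrier_assigned.
Round 3 fires r10, giving hazmat_flag.
Round 4 fires r5, giving route_local.
Round 5 fires r8, giving notify_customer.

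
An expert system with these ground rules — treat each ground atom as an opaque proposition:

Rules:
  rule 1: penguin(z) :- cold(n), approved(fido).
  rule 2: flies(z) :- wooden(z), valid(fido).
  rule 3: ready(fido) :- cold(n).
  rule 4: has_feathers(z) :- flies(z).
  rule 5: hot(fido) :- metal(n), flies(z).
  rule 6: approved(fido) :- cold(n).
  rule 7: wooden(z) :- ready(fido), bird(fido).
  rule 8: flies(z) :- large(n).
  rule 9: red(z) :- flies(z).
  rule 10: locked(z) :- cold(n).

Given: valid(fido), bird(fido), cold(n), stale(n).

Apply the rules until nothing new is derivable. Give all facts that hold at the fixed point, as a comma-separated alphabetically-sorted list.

approved(fido), bird(fido), cold(n), flies(z), has_feathers(z), locked(z), penguin(z), ready(fido), red(z), stale(n), valid(fido), wooden(z)

Round 1: rule 3 [ready(fido) :- cold(n).]; rule 6 [approved(fido) :- cold(n).]; rule 10 [locked(z) :- cold(n).]. Adds ready(fido), approved(fido), locked(z).
Round 2: rule 1 [penguin(z) :- cold(n), approved(fido).]; rule 7 [wooden(z) :- ready(fido), bird(fido).]. Adds penguin(z), wooden(z).
Round 3: rule 2 [flies(z) :- wooden(z), valid(fido).]. Adds flies(z).
Round 4: rule 4 [has_feathers(z) :- flies(z).]; rule 9 [red(z) :- flies(z).]. Adds has_feathers(z), red(z).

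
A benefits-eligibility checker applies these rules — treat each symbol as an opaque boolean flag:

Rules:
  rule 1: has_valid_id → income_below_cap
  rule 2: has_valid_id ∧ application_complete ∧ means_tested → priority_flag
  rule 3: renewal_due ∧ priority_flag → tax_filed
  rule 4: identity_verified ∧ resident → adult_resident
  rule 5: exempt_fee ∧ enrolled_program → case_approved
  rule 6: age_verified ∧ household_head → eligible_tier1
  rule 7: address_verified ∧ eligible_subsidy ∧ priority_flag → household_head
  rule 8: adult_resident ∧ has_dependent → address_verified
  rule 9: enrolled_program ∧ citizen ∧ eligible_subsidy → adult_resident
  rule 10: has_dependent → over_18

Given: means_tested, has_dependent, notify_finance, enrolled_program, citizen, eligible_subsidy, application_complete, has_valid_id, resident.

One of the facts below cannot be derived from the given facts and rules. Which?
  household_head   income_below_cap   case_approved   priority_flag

Round 1: rule 1 [has_valid_id → income_below_cap]; rule 2 [has_valid_id ∧ application_complete ∧ means_tested → priority_flag]; rule 9 [enrolled_program ∧ citizen ∧ eligible_subsidy → adult_resident]; rule 10 [has_dependent → over_18]. Adds income_below_cap, priority_flag, adult_resident, over_18.
Round 2: rule 8 [adult_resident ∧ has_dependent → address_verified]. Adds address_verified.
Round 3: rule 7 [address_verified ∧ eligible_subsidy ∧ priority_flag → household_head]. Adds household_head.
Derived: household_head (round 3), income_below_cap (round 1), priority_flag (round 1). case_approved never appears in any round.

case_approved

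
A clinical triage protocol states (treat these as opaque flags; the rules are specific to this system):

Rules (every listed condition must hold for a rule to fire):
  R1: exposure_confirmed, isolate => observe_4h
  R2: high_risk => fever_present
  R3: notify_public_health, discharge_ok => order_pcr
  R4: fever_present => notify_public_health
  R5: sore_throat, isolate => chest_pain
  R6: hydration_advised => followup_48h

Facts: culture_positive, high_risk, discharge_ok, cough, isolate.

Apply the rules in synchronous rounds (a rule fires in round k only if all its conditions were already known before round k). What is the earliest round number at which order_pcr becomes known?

Round 1 fires R2, giving fever_present.
Round 2 fires R4, giving notify_public_health.
Round 3 fires R3, giving order_pcr.
order_pcr first appears in round 3.

3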